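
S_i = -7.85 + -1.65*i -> [-7.85, -9.5, -11.15, -12.8, -14.45]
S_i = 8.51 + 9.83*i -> [8.51, 18.34, 28.17, 38.0, 47.83]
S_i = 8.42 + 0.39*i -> [8.42, 8.81, 9.2, 9.59, 9.98]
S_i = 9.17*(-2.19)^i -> [9.17, -20.08, 43.98, -96.32, 210.93]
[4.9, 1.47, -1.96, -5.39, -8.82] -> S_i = 4.90 + -3.43*i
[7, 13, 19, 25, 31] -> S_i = 7 + 6*i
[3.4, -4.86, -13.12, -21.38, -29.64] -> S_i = 3.40 + -8.26*i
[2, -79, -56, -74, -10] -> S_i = Random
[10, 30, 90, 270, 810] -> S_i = 10*3^i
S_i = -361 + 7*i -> [-361, -354, -347, -340, -333]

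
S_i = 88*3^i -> [88, 264, 792, 2376, 7128]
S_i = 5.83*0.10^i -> [5.83, 0.58, 0.06, 0.01, 0.0]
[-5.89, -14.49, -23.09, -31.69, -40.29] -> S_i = -5.89 + -8.60*i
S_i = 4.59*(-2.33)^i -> [4.59, -10.69, 24.92, -58.06, 135.28]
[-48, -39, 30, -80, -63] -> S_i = Random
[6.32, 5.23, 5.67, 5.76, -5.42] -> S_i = Random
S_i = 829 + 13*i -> [829, 842, 855, 868, 881]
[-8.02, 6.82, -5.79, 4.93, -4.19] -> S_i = -8.02*(-0.85)^i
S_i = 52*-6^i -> [52, -312, 1872, -11232, 67392]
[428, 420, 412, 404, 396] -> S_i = 428 + -8*i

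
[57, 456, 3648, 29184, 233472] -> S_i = 57*8^i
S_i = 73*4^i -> [73, 292, 1168, 4672, 18688]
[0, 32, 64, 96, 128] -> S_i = 0 + 32*i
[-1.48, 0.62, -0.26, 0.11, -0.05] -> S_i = -1.48*(-0.42)^i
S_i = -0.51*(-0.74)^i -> [-0.51, 0.38, -0.28, 0.21, -0.15]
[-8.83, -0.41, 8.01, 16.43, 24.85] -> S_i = -8.83 + 8.42*i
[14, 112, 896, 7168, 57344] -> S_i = 14*8^i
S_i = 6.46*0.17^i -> [6.46, 1.1, 0.19, 0.03, 0.01]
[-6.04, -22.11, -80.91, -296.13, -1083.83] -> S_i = -6.04*3.66^i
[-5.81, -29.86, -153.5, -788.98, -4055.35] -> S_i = -5.81*5.14^i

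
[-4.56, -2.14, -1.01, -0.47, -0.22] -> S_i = -4.56*0.47^i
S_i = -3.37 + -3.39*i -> [-3.37, -6.76, -10.15, -13.54, -16.93]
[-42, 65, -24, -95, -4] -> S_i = Random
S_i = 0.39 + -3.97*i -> [0.39, -3.58, -7.55, -11.52, -15.49]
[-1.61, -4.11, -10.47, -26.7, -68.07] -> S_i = -1.61*2.55^i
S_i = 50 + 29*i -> [50, 79, 108, 137, 166]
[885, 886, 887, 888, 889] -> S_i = 885 + 1*i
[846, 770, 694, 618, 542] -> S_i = 846 + -76*i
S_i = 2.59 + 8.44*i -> [2.59, 11.03, 19.47, 27.91, 36.35]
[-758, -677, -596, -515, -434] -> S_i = -758 + 81*i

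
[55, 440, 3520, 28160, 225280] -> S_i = 55*8^i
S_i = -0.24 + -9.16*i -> [-0.24, -9.4, -18.56, -27.72, -36.88]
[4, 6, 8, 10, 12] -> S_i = 4 + 2*i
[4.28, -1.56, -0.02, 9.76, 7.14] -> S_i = Random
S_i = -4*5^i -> [-4, -20, -100, -500, -2500]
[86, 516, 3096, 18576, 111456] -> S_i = 86*6^i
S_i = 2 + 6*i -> [2, 8, 14, 20, 26]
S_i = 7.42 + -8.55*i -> [7.42, -1.13, -9.68, -18.23, -26.78]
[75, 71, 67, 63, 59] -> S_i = 75 + -4*i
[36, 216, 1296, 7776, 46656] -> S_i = 36*6^i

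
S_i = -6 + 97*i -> [-6, 91, 188, 285, 382]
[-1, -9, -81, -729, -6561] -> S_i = -1*9^i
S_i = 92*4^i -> [92, 368, 1472, 5888, 23552]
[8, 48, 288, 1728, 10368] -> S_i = 8*6^i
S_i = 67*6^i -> [67, 402, 2412, 14472, 86832]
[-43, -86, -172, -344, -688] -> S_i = -43*2^i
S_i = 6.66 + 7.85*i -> [6.66, 14.51, 22.36, 30.21, 38.06]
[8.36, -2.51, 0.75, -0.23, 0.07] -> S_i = 8.36*(-0.30)^i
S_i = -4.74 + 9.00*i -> [-4.74, 4.26, 13.26, 22.26, 31.26]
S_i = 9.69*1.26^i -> [9.69, 12.21, 15.38, 19.38, 24.42]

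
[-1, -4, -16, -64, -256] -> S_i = -1*4^i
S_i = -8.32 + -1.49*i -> [-8.32, -9.81, -11.3, -12.79, -14.28]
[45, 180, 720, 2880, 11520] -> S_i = 45*4^i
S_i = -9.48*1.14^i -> [-9.48, -10.81, -12.32, -14.05, -16.01]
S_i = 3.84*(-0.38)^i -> [3.84, -1.46, 0.55, -0.21, 0.08]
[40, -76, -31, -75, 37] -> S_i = Random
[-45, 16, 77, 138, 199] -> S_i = -45 + 61*i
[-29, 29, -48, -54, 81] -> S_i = Random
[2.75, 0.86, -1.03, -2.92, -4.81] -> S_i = 2.75 + -1.89*i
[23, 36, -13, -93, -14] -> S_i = Random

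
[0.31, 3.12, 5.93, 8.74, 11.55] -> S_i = 0.31 + 2.81*i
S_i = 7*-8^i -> [7, -56, 448, -3584, 28672]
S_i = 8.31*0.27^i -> [8.31, 2.24, 0.61, 0.16, 0.04]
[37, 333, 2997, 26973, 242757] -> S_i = 37*9^i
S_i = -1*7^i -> [-1, -7, -49, -343, -2401]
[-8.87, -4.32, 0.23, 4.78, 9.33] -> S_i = -8.87 + 4.55*i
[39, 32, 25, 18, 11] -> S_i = 39 + -7*i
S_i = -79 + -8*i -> [-79, -87, -95, -103, -111]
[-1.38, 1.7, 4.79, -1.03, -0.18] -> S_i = Random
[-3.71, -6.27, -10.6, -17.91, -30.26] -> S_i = -3.71*1.69^i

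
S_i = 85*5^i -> [85, 425, 2125, 10625, 53125]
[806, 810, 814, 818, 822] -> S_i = 806 + 4*i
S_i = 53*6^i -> [53, 318, 1908, 11448, 68688]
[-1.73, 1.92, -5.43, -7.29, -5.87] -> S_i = Random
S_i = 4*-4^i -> [4, -16, 64, -256, 1024]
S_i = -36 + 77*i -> [-36, 41, 118, 195, 272]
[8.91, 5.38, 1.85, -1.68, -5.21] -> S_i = 8.91 + -3.53*i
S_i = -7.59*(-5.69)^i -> [-7.59, 43.19, -245.73, 1398.23, -7955.93]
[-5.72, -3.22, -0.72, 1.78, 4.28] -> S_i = -5.72 + 2.50*i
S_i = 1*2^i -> [1, 2, 4, 8, 16]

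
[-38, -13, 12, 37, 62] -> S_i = -38 + 25*i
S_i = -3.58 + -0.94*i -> [-3.58, -4.52, -5.46, -6.4, -7.34]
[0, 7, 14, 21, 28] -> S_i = 0 + 7*i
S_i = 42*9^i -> [42, 378, 3402, 30618, 275562]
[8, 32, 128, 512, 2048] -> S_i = 8*4^i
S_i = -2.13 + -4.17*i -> [-2.13, -6.3, -10.47, -14.64, -18.81]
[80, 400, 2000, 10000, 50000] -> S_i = 80*5^i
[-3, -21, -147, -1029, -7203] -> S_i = -3*7^i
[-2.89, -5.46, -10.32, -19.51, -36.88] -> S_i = -2.89*1.89^i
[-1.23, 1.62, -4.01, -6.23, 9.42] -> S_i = Random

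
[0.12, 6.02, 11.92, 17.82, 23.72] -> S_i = 0.12 + 5.90*i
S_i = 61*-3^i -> [61, -183, 549, -1647, 4941]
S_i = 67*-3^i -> [67, -201, 603, -1809, 5427]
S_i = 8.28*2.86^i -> [8.28, 23.68, 67.73, 193.7, 553.98]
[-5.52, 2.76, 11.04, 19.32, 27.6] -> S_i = -5.52 + 8.28*i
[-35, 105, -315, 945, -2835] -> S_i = -35*-3^i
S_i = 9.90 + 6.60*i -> [9.9, 16.5, 23.1, 29.7, 36.3]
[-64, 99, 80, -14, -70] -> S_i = Random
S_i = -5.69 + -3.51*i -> [-5.69, -9.2, -12.71, -16.22, -19.73]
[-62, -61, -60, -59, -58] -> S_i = -62 + 1*i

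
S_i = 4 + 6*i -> [4, 10, 16, 22, 28]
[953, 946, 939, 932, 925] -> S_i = 953 + -7*i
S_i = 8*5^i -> [8, 40, 200, 1000, 5000]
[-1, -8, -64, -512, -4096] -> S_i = -1*8^i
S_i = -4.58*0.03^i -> [-4.58, -0.14, -0.0, -0.0, -0.0]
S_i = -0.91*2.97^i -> [-0.91, -2.7, -8.03, -23.84, -70.81]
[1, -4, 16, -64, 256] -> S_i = 1*-4^i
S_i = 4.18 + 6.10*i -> [4.18, 10.28, 16.38, 22.48, 28.58]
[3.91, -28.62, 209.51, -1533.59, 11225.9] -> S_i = 3.91*(-7.32)^i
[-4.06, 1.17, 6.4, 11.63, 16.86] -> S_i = -4.06 + 5.23*i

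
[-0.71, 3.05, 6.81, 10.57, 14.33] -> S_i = -0.71 + 3.76*i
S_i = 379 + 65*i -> [379, 444, 509, 574, 639]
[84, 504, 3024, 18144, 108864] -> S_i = 84*6^i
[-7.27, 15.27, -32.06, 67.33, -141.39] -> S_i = -7.27*(-2.10)^i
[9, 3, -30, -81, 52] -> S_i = Random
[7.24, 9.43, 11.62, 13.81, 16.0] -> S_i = 7.24 + 2.19*i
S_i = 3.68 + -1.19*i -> [3.68, 2.49, 1.3, 0.11, -1.08]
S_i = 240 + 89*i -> [240, 329, 418, 507, 596]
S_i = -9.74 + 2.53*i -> [-9.74, -7.21, -4.68, -2.15, 0.38]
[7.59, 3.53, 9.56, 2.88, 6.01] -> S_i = Random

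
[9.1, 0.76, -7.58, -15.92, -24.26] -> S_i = 9.10 + -8.34*i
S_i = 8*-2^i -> [8, -16, 32, -64, 128]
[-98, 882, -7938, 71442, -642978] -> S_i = -98*-9^i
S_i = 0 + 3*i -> [0, 3, 6, 9, 12]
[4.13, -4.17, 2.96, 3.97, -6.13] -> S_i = Random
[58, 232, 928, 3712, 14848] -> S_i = 58*4^i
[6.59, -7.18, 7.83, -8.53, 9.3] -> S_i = 6.59*(-1.09)^i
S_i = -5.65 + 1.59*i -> [-5.65, -4.06, -2.47, -0.88, 0.71]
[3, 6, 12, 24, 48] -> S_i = 3*2^i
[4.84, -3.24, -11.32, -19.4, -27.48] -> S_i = 4.84 + -8.08*i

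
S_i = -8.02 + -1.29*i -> [-8.02, -9.31, -10.6, -11.89, -13.18]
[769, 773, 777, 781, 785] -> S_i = 769 + 4*i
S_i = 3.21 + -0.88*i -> [3.21, 2.33, 1.45, 0.57, -0.31]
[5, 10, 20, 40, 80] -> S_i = 5*2^i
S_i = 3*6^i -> [3, 18, 108, 648, 3888]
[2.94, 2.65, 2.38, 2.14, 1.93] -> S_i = 2.94*0.90^i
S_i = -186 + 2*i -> [-186, -184, -182, -180, -178]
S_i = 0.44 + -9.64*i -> [0.44, -9.2, -18.84, -28.48, -38.12]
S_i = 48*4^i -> [48, 192, 768, 3072, 12288]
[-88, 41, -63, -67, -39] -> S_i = Random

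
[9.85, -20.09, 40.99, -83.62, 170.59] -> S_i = 9.85*(-2.04)^i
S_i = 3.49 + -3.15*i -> [3.49, 0.34, -2.81, -5.96, -9.11]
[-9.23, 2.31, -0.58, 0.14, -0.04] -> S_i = -9.23*(-0.25)^i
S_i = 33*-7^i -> [33, -231, 1617, -11319, 79233]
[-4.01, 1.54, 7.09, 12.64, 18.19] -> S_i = -4.01 + 5.55*i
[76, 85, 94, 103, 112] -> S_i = 76 + 9*i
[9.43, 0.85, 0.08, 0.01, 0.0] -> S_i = 9.43*0.09^i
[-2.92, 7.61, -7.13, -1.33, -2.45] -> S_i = Random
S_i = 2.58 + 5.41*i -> [2.58, 7.99, 13.4, 18.81, 24.22]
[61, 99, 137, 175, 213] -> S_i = 61 + 38*i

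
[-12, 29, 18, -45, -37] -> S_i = Random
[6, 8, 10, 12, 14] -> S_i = 6 + 2*i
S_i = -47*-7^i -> [-47, 329, -2303, 16121, -112847]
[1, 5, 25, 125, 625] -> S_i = 1*5^i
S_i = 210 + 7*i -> [210, 217, 224, 231, 238]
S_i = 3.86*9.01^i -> [3.86, 34.78, 313.36, 2823.33, 25438.21]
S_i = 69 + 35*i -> [69, 104, 139, 174, 209]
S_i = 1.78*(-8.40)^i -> [1.78, -14.95, 125.6, -1055.01, 8862.11]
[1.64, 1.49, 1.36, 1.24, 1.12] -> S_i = 1.64*0.91^i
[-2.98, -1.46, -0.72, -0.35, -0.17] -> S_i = -2.98*0.49^i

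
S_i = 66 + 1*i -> [66, 67, 68, 69, 70]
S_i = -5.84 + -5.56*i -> [-5.84, -11.4, -16.96, -22.52, -28.08]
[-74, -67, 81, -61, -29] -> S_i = Random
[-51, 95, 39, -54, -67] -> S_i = Random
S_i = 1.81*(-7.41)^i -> [1.81, -13.41, 99.38, -736.43, 5456.97]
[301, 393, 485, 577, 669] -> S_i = 301 + 92*i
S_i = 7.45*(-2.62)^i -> [7.45, -19.52, 51.14, -133.99, 351.04]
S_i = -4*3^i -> [-4, -12, -36, -108, -324]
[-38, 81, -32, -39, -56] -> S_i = Random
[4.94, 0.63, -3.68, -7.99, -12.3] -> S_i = 4.94 + -4.31*i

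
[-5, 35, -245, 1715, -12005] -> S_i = -5*-7^i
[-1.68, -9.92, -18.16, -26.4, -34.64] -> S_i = -1.68 + -8.24*i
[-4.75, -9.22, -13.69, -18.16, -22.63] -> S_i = -4.75 + -4.47*i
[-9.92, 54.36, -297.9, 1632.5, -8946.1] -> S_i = -9.92*(-5.48)^i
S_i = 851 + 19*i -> [851, 870, 889, 908, 927]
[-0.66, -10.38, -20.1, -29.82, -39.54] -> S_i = -0.66 + -9.72*i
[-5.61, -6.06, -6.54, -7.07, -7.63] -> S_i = -5.61*1.08^i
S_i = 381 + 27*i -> [381, 408, 435, 462, 489]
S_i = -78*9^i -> [-78, -702, -6318, -56862, -511758]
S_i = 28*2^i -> [28, 56, 112, 224, 448]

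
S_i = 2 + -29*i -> [2, -27, -56, -85, -114]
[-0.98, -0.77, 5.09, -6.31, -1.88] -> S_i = Random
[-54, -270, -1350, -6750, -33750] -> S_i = -54*5^i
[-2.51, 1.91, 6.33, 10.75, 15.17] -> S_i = -2.51 + 4.42*i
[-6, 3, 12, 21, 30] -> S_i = -6 + 9*i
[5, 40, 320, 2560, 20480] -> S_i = 5*8^i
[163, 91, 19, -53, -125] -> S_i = 163 + -72*i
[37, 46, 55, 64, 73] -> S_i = 37 + 9*i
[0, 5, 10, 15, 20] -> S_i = 0 + 5*i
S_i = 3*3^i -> [3, 9, 27, 81, 243]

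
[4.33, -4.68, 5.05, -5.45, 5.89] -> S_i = 4.33*(-1.08)^i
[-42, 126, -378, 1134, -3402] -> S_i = -42*-3^i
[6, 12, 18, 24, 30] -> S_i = 6 + 6*i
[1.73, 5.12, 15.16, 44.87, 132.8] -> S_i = 1.73*2.96^i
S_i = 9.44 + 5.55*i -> [9.44, 14.99, 20.54, 26.09, 31.64]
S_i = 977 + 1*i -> [977, 978, 979, 980, 981]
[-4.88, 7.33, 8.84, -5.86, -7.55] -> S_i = Random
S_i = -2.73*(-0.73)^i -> [-2.73, 1.99, -1.45, 1.06, -0.78]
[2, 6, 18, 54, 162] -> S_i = 2*3^i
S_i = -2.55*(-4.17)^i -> [-2.55, 10.63, -44.34, 184.9, -771.05]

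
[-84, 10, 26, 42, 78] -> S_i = Random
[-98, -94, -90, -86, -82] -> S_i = -98 + 4*i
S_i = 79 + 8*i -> [79, 87, 95, 103, 111]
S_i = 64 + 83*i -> [64, 147, 230, 313, 396]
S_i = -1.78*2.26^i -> [-1.78, -4.02, -9.09, -20.55, -46.44]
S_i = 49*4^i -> [49, 196, 784, 3136, 12544]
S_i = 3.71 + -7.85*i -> [3.71, -4.14, -11.99, -19.84, -27.69]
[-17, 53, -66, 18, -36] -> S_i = Random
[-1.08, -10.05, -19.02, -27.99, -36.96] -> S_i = -1.08 + -8.97*i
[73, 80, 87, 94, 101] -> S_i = 73 + 7*i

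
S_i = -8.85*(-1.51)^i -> [-8.85, 13.36, -20.18, 30.47, -46.01]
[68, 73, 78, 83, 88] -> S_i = 68 + 5*i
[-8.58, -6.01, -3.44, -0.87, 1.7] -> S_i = -8.58 + 2.57*i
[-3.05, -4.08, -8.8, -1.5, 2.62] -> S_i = Random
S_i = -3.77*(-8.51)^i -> [-3.77, 32.08, -273.02, 2323.43, -19772.41]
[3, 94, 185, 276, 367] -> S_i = 3 + 91*i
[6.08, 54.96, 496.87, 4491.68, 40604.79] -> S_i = 6.08*9.04^i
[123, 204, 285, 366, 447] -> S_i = 123 + 81*i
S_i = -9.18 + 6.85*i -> [-9.18, -2.33, 4.52, 11.37, 18.22]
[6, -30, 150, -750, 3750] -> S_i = 6*-5^i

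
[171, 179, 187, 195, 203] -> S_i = 171 + 8*i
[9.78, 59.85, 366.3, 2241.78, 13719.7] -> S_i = 9.78*6.12^i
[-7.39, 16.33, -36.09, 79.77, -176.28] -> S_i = -7.39*(-2.21)^i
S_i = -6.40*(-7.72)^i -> [-6.4, 49.41, -381.43, 2944.64, -22732.6]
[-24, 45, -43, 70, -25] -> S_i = Random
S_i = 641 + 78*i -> [641, 719, 797, 875, 953]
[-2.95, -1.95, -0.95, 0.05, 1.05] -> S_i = -2.95 + 1.00*i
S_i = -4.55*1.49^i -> [-4.55, -6.78, -10.1, -15.05, -22.43]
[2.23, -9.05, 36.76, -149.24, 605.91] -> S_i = 2.23*(-4.06)^i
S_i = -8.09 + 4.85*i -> [-8.09, -3.24, 1.61, 6.46, 11.31]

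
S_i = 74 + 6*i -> [74, 80, 86, 92, 98]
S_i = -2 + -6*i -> [-2, -8, -14, -20, -26]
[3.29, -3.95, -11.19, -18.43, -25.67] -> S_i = 3.29 + -7.24*i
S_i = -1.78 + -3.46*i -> [-1.78, -5.24, -8.7, -12.16, -15.62]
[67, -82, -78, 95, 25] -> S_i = Random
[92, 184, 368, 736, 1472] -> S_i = 92*2^i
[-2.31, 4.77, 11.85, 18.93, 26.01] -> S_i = -2.31 + 7.08*i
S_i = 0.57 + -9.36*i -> [0.57, -8.79, -18.15, -27.51, -36.87]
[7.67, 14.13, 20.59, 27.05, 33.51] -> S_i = 7.67 + 6.46*i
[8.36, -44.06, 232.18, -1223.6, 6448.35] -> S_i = 8.36*(-5.27)^i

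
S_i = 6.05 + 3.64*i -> [6.05, 9.69, 13.33, 16.97, 20.61]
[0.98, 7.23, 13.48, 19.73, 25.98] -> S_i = 0.98 + 6.25*i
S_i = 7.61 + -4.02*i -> [7.61, 3.59, -0.43, -4.45, -8.47]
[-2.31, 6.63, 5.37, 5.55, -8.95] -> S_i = Random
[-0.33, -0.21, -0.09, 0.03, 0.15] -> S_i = -0.33 + 0.12*i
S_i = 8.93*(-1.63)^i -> [8.93, -14.56, 23.73, -38.67, 63.04]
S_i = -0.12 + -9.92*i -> [-0.12, -10.04, -19.96, -29.88, -39.8]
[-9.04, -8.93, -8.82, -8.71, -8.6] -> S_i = -9.04 + 0.11*i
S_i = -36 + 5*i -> [-36, -31, -26, -21, -16]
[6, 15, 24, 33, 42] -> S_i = 6 + 9*i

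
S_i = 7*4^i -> [7, 28, 112, 448, 1792]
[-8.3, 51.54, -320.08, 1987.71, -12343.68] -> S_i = -8.30*(-6.21)^i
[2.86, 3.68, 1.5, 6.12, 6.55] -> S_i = Random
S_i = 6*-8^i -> [6, -48, 384, -3072, 24576]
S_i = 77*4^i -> [77, 308, 1232, 4928, 19712]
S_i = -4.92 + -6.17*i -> [-4.92, -11.09, -17.26, -23.43, -29.6]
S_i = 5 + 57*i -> [5, 62, 119, 176, 233]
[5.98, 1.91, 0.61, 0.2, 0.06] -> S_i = 5.98*0.32^i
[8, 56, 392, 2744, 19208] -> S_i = 8*7^i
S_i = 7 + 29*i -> [7, 36, 65, 94, 123]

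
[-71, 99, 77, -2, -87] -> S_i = Random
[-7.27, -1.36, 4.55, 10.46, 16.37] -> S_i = -7.27 + 5.91*i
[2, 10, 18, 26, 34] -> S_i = 2 + 8*i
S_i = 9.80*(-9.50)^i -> [9.8, -93.1, 884.45, -8402.28, 79821.61]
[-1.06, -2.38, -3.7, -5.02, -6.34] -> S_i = -1.06 + -1.32*i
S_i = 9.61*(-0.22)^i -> [9.61, -2.11, 0.47, -0.1, 0.02]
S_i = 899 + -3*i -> [899, 896, 893, 890, 887]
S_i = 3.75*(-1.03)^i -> [3.75, -3.86, 3.98, -4.1, 4.22]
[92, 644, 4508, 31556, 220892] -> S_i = 92*7^i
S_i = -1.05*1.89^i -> [-1.05, -1.98, -3.75, -7.09, -13.4]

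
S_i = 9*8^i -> [9, 72, 576, 4608, 36864]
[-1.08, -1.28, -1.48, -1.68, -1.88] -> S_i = -1.08 + -0.20*i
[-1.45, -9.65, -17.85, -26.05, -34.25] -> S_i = -1.45 + -8.20*i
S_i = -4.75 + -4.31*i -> [-4.75, -9.06, -13.37, -17.68, -21.99]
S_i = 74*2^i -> [74, 148, 296, 592, 1184]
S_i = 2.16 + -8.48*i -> [2.16, -6.32, -14.8, -23.28, -31.76]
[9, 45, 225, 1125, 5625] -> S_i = 9*5^i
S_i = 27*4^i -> [27, 108, 432, 1728, 6912]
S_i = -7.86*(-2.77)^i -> [-7.86, 21.77, -60.31, 167.06, -462.74]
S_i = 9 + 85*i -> [9, 94, 179, 264, 349]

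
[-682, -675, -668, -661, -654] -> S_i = -682 + 7*i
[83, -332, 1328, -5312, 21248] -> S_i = 83*-4^i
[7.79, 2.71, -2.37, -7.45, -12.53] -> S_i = 7.79 + -5.08*i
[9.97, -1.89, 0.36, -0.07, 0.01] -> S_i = 9.97*(-0.19)^i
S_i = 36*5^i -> [36, 180, 900, 4500, 22500]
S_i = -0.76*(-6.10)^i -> [-0.76, 4.64, -28.28, 172.51, -1052.28]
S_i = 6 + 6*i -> [6, 12, 18, 24, 30]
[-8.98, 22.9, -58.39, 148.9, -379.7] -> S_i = -8.98*(-2.55)^i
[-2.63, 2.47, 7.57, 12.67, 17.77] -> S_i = -2.63 + 5.10*i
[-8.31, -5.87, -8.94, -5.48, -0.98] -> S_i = Random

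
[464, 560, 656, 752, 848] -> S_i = 464 + 96*i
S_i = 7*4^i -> [7, 28, 112, 448, 1792]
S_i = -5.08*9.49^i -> [-5.08, -48.21, -457.51, -4341.73, -41202.97]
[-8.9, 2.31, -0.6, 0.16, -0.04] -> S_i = -8.90*(-0.26)^i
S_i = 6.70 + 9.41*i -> [6.7, 16.11, 25.52, 34.93, 44.34]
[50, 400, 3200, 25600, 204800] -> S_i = 50*8^i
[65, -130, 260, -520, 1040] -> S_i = 65*-2^i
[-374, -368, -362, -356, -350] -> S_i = -374 + 6*i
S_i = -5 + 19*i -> [-5, 14, 33, 52, 71]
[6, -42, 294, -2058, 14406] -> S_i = 6*-7^i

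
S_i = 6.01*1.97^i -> [6.01, 11.84, 23.32, 45.95, 90.52]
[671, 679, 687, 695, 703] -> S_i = 671 + 8*i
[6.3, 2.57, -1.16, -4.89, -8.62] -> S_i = 6.30 + -3.73*i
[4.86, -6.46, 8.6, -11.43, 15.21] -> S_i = 4.86*(-1.33)^i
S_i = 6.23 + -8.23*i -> [6.23, -2.0, -10.23, -18.46, -26.69]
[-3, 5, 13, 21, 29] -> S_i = -3 + 8*i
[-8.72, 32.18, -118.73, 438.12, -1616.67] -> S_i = -8.72*(-3.69)^i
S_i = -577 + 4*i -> [-577, -573, -569, -565, -561]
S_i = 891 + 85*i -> [891, 976, 1061, 1146, 1231]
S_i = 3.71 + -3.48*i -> [3.71, 0.23, -3.25, -6.73, -10.21]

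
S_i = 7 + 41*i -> [7, 48, 89, 130, 171]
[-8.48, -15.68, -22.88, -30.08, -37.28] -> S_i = -8.48 + -7.20*i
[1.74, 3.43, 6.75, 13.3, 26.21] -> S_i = 1.74*1.97^i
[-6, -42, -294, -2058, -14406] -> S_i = -6*7^i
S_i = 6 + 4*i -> [6, 10, 14, 18, 22]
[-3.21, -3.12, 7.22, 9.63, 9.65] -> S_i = Random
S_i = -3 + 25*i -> [-3, 22, 47, 72, 97]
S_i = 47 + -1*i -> [47, 46, 45, 44, 43]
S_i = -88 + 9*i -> [-88, -79, -70, -61, -52]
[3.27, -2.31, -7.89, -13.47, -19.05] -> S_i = 3.27 + -5.58*i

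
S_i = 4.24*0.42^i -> [4.24, 1.78, 0.75, 0.31, 0.13]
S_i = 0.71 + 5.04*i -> [0.71, 5.75, 10.79, 15.83, 20.87]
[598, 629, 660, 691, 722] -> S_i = 598 + 31*i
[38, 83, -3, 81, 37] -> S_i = Random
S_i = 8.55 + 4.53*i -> [8.55, 13.08, 17.61, 22.14, 26.67]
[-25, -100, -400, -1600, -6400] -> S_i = -25*4^i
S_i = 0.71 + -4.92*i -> [0.71, -4.21, -9.13, -14.05, -18.97]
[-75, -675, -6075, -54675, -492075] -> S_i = -75*9^i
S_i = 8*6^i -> [8, 48, 288, 1728, 10368]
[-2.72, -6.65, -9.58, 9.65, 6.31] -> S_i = Random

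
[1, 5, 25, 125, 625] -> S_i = 1*5^i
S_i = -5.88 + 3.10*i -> [-5.88, -2.78, 0.32, 3.42, 6.52]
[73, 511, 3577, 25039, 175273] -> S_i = 73*7^i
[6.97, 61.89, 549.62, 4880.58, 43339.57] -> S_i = 6.97*8.88^i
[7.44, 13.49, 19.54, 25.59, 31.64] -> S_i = 7.44 + 6.05*i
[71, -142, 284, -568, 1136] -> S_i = 71*-2^i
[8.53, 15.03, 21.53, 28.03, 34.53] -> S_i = 8.53 + 6.50*i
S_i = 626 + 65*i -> [626, 691, 756, 821, 886]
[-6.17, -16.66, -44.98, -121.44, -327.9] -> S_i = -6.17*2.70^i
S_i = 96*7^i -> [96, 672, 4704, 32928, 230496]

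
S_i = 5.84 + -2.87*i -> [5.84, 2.97, 0.1, -2.77, -5.64]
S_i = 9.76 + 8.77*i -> [9.76, 18.53, 27.3, 36.07, 44.84]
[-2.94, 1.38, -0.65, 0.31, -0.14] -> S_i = -2.94*(-0.47)^i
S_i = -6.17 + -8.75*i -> [-6.17, -14.92, -23.67, -32.42, -41.17]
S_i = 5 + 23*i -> [5, 28, 51, 74, 97]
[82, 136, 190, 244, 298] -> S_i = 82 + 54*i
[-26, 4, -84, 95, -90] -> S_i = Random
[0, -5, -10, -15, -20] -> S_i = 0 + -5*i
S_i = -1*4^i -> [-1, -4, -16, -64, -256]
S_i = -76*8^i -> [-76, -608, -4864, -38912, -311296]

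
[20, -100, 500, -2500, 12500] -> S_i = 20*-5^i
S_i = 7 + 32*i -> [7, 39, 71, 103, 135]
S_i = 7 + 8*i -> [7, 15, 23, 31, 39]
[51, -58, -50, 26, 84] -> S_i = Random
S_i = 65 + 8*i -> [65, 73, 81, 89, 97]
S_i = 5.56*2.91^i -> [5.56, 16.18, 47.08, 137.01, 398.7]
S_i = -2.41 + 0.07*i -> [-2.41, -2.34, -2.27, -2.2, -2.13]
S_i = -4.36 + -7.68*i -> [-4.36, -12.04, -19.72, -27.4, -35.08]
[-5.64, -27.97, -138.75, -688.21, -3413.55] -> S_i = -5.64*4.96^i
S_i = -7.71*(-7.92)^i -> [-7.71, 61.06, -483.62, 3830.27, -30335.78]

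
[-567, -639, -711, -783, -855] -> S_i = -567 + -72*i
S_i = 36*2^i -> [36, 72, 144, 288, 576]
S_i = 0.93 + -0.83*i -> [0.93, 0.1, -0.73, -1.56, -2.39]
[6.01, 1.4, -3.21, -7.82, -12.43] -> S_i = 6.01 + -4.61*i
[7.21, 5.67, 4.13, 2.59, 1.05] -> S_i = 7.21 + -1.54*i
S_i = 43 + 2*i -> [43, 45, 47, 49, 51]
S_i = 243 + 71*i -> [243, 314, 385, 456, 527]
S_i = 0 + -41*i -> [0, -41, -82, -123, -164]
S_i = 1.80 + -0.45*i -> [1.8, 1.35, 0.9, 0.45, 0.0]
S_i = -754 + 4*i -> [-754, -750, -746, -742, -738]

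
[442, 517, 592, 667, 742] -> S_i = 442 + 75*i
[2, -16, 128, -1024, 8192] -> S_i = 2*-8^i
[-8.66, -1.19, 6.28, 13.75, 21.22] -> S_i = -8.66 + 7.47*i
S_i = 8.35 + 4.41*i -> [8.35, 12.76, 17.17, 21.58, 25.99]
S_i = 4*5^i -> [4, 20, 100, 500, 2500]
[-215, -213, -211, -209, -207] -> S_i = -215 + 2*i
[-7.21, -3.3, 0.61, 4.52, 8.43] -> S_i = -7.21 + 3.91*i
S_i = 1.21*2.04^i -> [1.21, 2.47, 5.04, 10.27, 20.96]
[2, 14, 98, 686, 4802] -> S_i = 2*7^i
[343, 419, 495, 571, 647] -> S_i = 343 + 76*i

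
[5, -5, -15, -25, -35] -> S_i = 5 + -10*i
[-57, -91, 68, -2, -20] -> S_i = Random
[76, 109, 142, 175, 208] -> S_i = 76 + 33*i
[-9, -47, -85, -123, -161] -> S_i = -9 + -38*i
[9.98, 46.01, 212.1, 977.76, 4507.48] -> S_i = 9.98*4.61^i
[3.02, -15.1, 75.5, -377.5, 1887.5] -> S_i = 3.02*(-5.00)^i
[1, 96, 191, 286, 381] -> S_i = 1 + 95*i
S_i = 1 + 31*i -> [1, 32, 63, 94, 125]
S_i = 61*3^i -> [61, 183, 549, 1647, 4941]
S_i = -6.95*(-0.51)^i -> [-6.95, 3.54, -1.81, 0.92, -0.47]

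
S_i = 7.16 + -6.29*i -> [7.16, 0.87, -5.42, -11.71, -18.0]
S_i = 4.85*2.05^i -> [4.85, 9.94, 20.38, 41.78, 85.66]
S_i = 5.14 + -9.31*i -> [5.14, -4.17, -13.48, -22.79, -32.1]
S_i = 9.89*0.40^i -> [9.89, 3.96, 1.58, 0.63, 0.25]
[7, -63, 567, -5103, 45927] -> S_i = 7*-9^i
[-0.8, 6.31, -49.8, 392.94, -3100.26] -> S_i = -0.80*(-7.89)^i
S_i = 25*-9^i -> [25, -225, 2025, -18225, 164025]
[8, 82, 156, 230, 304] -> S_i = 8 + 74*i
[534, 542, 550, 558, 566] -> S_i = 534 + 8*i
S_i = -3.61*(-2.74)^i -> [-3.61, 9.89, -27.1, 74.26, -203.47]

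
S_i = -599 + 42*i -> [-599, -557, -515, -473, -431]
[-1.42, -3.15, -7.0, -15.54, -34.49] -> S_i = -1.42*2.22^i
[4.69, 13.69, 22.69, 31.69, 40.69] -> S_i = 4.69 + 9.00*i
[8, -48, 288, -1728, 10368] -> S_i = 8*-6^i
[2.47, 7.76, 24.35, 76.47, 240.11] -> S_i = 2.47*3.14^i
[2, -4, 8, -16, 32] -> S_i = 2*-2^i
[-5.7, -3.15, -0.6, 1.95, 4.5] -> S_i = -5.70 + 2.55*i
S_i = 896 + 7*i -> [896, 903, 910, 917, 924]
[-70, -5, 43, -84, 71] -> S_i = Random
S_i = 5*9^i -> [5, 45, 405, 3645, 32805]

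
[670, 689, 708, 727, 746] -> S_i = 670 + 19*i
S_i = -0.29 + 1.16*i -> [-0.29, 0.87, 2.03, 3.19, 4.35]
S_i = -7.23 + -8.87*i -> [-7.23, -16.1, -24.97, -33.84, -42.71]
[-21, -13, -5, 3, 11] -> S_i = -21 + 8*i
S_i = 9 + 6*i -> [9, 15, 21, 27, 33]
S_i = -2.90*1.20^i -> [-2.9, -3.48, -4.18, -5.01, -6.01]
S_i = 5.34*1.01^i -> [5.34, 5.39, 5.45, 5.5, 5.56]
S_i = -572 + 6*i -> [-572, -566, -560, -554, -548]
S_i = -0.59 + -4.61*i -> [-0.59, -5.2, -9.81, -14.42, -19.03]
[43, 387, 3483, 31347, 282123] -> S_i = 43*9^i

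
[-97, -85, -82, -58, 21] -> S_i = Random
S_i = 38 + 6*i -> [38, 44, 50, 56, 62]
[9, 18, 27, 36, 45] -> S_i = 9 + 9*i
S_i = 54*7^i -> [54, 378, 2646, 18522, 129654]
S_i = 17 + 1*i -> [17, 18, 19, 20, 21]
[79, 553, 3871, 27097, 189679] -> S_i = 79*7^i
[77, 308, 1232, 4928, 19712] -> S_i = 77*4^i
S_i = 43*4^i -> [43, 172, 688, 2752, 11008]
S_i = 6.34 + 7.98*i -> [6.34, 14.32, 22.3, 30.28, 38.26]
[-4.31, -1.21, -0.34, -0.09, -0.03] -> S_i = -4.31*0.28^i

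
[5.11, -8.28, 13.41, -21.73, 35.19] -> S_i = 5.11*(-1.62)^i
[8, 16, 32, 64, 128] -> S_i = 8*2^i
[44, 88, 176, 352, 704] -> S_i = 44*2^i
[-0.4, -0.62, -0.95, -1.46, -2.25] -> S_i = -0.40*1.54^i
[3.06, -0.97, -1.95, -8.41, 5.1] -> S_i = Random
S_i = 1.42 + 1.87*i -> [1.42, 3.29, 5.16, 7.03, 8.9]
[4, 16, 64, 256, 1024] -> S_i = 4*4^i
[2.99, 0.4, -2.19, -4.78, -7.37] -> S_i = 2.99 + -2.59*i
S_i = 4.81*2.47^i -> [4.81, 11.88, 29.35, 72.48, 179.03]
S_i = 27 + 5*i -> [27, 32, 37, 42, 47]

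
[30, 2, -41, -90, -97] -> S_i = Random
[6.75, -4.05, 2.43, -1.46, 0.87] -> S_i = 6.75*(-0.60)^i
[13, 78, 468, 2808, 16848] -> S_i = 13*6^i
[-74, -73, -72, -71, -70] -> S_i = -74 + 1*i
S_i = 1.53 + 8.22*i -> [1.53, 9.75, 17.97, 26.19, 34.41]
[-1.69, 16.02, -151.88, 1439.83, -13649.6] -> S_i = -1.69*(-9.48)^i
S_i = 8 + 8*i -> [8, 16, 24, 32, 40]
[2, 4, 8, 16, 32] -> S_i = 2*2^i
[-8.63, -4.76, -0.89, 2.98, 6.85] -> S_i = -8.63 + 3.87*i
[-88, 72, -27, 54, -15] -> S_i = Random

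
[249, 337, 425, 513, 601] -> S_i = 249 + 88*i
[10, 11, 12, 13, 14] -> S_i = 10 + 1*i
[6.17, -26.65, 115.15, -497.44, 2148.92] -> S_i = 6.17*(-4.32)^i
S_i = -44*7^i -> [-44, -308, -2156, -15092, -105644]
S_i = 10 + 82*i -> [10, 92, 174, 256, 338]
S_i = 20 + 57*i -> [20, 77, 134, 191, 248]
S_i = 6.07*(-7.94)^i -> [6.07, -48.2, 382.67, -3038.44, 24125.19]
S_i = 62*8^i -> [62, 496, 3968, 31744, 253952]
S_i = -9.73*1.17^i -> [-9.73, -11.38, -13.32, -15.58, -18.23]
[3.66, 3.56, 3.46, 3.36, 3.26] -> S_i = 3.66 + -0.10*i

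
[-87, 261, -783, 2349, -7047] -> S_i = -87*-3^i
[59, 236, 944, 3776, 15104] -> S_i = 59*4^i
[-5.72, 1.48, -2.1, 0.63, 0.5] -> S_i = Random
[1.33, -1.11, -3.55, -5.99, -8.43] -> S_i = 1.33 + -2.44*i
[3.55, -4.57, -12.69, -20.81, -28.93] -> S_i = 3.55 + -8.12*i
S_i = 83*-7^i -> [83, -581, 4067, -28469, 199283]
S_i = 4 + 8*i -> [4, 12, 20, 28, 36]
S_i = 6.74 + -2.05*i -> [6.74, 4.69, 2.64, 0.59, -1.46]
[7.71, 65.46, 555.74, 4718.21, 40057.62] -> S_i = 7.71*8.49^i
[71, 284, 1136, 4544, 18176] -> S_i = 71*4^i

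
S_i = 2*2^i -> [2, 4, 8, 16, 32]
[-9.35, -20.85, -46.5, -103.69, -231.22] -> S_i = -9.35*2.23^i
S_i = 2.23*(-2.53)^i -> [2.23, -5.64, 14.27, -36.11, 91.37]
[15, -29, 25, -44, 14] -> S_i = Random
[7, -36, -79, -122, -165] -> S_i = 7 + -43*i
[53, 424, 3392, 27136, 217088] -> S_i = 53*8^i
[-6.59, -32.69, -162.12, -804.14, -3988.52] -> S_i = -6.59*4.96^i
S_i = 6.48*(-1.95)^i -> [6.48, -12.64, 24.64, -48.05, 93.69]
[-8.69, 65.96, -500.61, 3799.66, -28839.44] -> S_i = -8.69*(-7.59)^i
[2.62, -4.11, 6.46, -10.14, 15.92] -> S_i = 2.62*(-1.57)^i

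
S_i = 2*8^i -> [2, 16, 128, 1024, 8192]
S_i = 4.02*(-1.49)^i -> [4.02, -5.99, 8.92, -13.3, 19.81]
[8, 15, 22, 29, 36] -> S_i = 8 + 7*i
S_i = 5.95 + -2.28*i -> [5.95, 3.67, 1.39, -0.89, -3.17]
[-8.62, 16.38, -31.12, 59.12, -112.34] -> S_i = -8.62*(-1.90)^i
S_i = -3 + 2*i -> [-3, -1, 1, 3, 5]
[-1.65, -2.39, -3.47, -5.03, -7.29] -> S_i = -1.65*1.45^i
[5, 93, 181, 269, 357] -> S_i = 5 + 88*i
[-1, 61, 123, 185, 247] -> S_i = -1 + 62*i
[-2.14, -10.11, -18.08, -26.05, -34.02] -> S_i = -2.14 + -7.97*i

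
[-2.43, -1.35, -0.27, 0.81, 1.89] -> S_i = -2.43 + 1.08*i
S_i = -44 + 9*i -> [-44, -35, -26, -17, -8]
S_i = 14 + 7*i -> [14, 21, 28, 35, 42]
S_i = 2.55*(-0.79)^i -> [2.55, -2.01, 1.59, -1.26, 0.99]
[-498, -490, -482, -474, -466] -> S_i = -498 + 8*i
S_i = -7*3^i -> [-7, -21, -63, -189, -567]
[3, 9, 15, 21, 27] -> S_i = 3 + 6*i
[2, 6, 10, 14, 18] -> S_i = 2 + 4*i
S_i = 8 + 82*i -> [8, 90, 172, 254, 336]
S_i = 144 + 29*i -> [144, 173, 202, 231, 260]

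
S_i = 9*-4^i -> [9, -36, 144, -576, 2304]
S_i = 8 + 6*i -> [8, 14, 20, 26, 32]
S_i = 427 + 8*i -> [427, 435, 443, 451, 459]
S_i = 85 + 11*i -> [85, 96, 107, 118, 129]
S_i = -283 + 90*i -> [-283, -193, -103, -13, 77]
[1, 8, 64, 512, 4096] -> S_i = 1*8^i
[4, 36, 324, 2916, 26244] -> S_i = 4*9^i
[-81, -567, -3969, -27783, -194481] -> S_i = -81*7^i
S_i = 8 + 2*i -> [8, 10, 12, 14, 16]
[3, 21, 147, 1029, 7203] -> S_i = 3*7^i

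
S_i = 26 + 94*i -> [26, 120, 214, 308, 402]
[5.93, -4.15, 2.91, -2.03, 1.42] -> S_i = 5.93*(-0.70)^i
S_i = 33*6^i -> [33, 198, 1188, 7128, 42768]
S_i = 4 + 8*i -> [4, 12, 20, 28, 36]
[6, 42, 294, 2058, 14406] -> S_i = 6*7^i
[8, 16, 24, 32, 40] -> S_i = 8 + 8*i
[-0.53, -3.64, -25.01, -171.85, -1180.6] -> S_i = -0.53*6.87^i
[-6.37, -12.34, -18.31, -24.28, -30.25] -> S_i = -6.37 + -5.97*i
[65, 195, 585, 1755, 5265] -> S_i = 65*3^i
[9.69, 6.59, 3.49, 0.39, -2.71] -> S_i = 9.69 + -3.10*i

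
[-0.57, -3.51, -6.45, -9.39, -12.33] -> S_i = -0.57 + -2.94*i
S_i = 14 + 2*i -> [14, 16, 18, 20, 22]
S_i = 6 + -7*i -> [6, -1, -8, -15, -22]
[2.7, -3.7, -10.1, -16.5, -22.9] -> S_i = 2.70 + -6.40*i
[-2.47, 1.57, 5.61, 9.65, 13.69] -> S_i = -2.47 + 4.04*i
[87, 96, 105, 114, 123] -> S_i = 87 + 9*i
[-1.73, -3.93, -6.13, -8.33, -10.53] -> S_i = -1.73 + -2.20*i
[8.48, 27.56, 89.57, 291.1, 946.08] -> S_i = 8.48*3.25^i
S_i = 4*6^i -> [4, 24, 144, 864, 5184]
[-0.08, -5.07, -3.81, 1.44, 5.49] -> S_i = Random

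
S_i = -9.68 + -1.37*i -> [-9.68, -11.05, -12.42, -13.79, -15.16]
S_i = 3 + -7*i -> [3, -4, -11, -18, -25]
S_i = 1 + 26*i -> [1, 27, 53, 79, 105]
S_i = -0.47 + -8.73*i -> [-0.47, -9.2, -17.93, -26.66, -35.39]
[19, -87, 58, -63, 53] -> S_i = Random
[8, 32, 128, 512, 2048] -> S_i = 8*4^i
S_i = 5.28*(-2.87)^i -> [5.28, -15.15, 43.49, -124.82, 358.23]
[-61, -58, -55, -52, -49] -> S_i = -61 + 3*i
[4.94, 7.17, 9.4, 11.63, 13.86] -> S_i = 4.94 + 2.23*i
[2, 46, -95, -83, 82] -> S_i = Random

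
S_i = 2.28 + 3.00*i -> [2.28, 5.28, 8.28, 11.28, 14.28]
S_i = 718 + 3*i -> [718, 721, 724, 727, 730]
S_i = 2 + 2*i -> [2, 4, 6, 8, 10]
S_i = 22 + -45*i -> [22, -23, -68, -113, -158]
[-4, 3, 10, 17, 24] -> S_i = -4 + 7*i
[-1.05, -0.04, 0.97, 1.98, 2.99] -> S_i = -1.05 + 1.01*i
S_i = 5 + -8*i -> [5, -3, -11, -19, -27]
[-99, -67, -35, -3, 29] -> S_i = -99 + 32*i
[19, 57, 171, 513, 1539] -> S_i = 19*3^i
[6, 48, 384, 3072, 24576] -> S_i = 6*8^i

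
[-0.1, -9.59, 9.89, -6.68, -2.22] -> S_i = Random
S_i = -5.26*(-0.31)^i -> [-5.26, 1.63, -0.51, 0.16, -0.05]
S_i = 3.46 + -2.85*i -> [3.46, 0.61, -2.24, -5.09, -7.94]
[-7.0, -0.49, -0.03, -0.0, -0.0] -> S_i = -7.00*0.07^i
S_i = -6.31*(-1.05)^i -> [-6.31, 6.63, -6.96, 7.3, -7.67]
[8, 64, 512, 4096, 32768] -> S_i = 8*8^i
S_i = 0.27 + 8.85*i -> [0.27, 9.12, 17.97, 26.82, 35.67]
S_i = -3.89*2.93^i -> [-3.89, -11.4, -33.4, -97.85, -286.69]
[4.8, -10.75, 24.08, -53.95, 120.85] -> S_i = 4.80*(-2.24)^i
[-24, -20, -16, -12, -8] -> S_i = -24 + 4*i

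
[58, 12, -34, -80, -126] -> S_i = 58 + -46*i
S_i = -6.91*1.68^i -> [-6.91, -11.61, -19.5, -32.76, -55.04]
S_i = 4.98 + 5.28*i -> [4.98, 10.26, 15.54, 20.82, 26.1]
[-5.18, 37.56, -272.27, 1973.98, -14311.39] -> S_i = -5.18*(-7.25)^i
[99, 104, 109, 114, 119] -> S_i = 99 + 5*i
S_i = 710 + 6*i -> [710, 716, 722, 728, 734]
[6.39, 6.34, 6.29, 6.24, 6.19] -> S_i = 6.39 + -0.05*i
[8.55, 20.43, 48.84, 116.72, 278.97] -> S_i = 8.55*2.39^i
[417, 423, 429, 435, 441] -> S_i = 417 + 6*i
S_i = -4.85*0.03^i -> [-4.85, -0.15, -0.0, -0.0, -0.0]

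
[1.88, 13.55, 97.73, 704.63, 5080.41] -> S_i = 1.88*7.21^i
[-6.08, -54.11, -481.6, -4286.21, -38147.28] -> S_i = -6.08*8.90^i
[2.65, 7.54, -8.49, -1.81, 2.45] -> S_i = Random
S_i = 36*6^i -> [36, 216, 1296, 7776, 46656]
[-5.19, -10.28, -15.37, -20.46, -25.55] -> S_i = -5.19 + -5.09*i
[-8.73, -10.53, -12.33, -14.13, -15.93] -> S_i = -8.73 + -1.80*i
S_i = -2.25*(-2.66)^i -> [-2.25, 5.98, -15.92, 42.35, -112.64]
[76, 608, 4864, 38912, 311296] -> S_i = 76*8^i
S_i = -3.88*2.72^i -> [-3.88, -10.55, -28.71, -78.08, -212.38]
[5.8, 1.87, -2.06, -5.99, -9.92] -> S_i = 5.80 + -3.93*i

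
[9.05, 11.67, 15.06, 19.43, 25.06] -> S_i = 9.05*1.29^i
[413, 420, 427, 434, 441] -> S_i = 413 + 7*i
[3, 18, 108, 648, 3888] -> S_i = 3*6^i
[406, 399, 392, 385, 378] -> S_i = 406 + -7*i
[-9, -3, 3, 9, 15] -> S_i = -9 + 6*i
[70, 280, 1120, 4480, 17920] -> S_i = 70*4^i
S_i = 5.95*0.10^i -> [5.95, 0.6, 0.06, 0.01, 0.0]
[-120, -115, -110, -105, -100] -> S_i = -120 + 5*i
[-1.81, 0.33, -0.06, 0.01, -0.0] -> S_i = -1.81*(-0.18)^i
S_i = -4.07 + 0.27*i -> [-4.07, -3.8, -3.53, -3.26, -2.99]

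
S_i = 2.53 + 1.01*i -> [2.53, 3.54, 4.55, 5.56, 6.57]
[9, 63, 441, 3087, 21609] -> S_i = 9*7^i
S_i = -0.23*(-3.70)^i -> [-0.23, 0.85, -3.15, 11.65, -43.11]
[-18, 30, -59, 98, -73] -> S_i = Random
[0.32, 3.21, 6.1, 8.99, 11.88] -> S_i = 0.32 + 2.89*i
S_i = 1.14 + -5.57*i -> [1.14, -4.43, -10.0, -15.57, -21.14]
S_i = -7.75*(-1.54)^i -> [-7.75, 11.94, -18.38, 28.31, -43.59]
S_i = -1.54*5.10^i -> [-1.54, -7.85, -40.06, -204.28, -1041.84]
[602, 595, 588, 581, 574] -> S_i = 602 + -7*i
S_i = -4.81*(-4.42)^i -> [-4.81, 21.26, -93.97, 415.35, -1835.84]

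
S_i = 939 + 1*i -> [939, 940, 941, 942, 943]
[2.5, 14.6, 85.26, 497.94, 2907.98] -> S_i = 2.50*5.84^i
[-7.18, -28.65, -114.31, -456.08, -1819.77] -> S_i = -7.18*3.99^i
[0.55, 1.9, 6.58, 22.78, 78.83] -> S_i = 0.55*3.46^i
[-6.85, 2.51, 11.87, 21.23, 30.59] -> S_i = -6.85 + 9.36*i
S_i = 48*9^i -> [48, 432, 3888, 34992, 314928]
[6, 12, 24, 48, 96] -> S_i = 6*2^i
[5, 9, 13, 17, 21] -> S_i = 5 + 4*i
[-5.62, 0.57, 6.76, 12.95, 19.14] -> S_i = -5.62 + 6.19*i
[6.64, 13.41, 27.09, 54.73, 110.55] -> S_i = 6.64*2.02^i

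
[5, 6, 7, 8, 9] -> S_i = 5 + 1*i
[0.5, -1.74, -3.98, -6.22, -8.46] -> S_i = 0.50 + -2.24*i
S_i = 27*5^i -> [27, 135, 675, 3375, 16875]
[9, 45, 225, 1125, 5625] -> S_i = 9*5^i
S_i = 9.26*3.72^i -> [9.26, 34.45, 128.14, 476.69, 1773.3]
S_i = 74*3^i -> [74, 222, 666, 1998, 5994]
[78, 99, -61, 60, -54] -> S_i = Random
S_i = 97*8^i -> [97, 776, 6208, 49664, 397312]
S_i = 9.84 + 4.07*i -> [9.84, 13.91, 17.98, 22.05, 26.12]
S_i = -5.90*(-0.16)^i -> [-5.9, 0.94, -0.15, 0.02, -0.0]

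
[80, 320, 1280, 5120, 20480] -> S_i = 80*4^i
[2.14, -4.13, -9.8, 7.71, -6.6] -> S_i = Random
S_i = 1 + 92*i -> [1, 93, 185, 277, 369]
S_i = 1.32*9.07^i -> [1.32, 11.97, 108.59, 984.91, 8933.12]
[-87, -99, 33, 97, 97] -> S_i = Random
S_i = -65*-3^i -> [-65, 195, -585, 1755, -5265]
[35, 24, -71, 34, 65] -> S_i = Random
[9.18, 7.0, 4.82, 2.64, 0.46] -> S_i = 9.18 + -2.18*i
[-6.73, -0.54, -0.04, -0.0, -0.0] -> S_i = -6.73*0.08^i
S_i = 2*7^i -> [2, 14, 98, 686, 4802]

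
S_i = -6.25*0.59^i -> [-6.25, -3.69, -2.18, -1.28, -0.76]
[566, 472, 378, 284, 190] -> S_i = 566 + -94*i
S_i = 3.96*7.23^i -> [3.96, 28.63, 207.0, 1496.61, 10820.53]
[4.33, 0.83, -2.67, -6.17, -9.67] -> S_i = 4.33 + -3.50*i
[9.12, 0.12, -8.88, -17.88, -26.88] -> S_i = 9.12 + -9.00*i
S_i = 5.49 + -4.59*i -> [5.49, 0.9, -3.69, -8.28, -12.87]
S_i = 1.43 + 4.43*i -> [1.43, 5.86, 10.29, 14.72, 19.15]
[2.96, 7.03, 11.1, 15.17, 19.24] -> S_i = 2.96 + 4.07*i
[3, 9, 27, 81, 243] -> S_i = 3*3^i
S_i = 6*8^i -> [6, 48, 384, 3072, 24576]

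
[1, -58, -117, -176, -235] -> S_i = 1 + -59*i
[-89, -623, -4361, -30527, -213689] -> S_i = -89*7^i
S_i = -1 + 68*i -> [-1, 67, 135, 203, 271]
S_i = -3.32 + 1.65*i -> [-3.32, -1.67, -0.02, 1.63, 3.28]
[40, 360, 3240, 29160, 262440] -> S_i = 40*9^i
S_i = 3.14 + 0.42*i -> [3.14, 3.56, 3.98, 4.4, 4.82]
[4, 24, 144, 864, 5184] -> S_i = 4*6^i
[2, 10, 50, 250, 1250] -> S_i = 2*5^i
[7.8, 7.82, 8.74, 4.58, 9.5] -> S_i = Random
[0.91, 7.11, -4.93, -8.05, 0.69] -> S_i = Random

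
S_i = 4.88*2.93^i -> [4.88, 14.3, 41.89, 122.75, 359.66]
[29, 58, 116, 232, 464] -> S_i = 29*2^i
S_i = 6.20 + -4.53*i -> [6.2, 1.67, -2.86, -7.39, -11.92]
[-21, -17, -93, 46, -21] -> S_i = Random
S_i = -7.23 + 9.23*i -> [-7.23, 2.0, 11.23, 20.46, 29.69]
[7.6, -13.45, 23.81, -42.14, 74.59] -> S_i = 7.60*(-1.77)^i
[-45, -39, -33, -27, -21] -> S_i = -45 + 6*i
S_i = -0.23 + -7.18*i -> [-0.23, -7.41, -14.59, -21.77, -28.95]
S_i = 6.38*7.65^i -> [6.38, 48.81, 373.37, 2856.31, 21850.75]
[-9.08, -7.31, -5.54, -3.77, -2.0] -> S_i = -9.08 + 1.77*i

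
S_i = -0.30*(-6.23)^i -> [-0.3, 1.87, -11.64, 72.54, -451.93]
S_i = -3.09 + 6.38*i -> [-3.09, 3.29, 9.67, 16.05, 22.43]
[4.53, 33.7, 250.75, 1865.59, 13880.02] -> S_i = 4.53*7.44^i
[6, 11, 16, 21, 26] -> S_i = 6 + 5*i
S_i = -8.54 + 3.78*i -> [-8.54, -4.76, -0.98, 2.8, 6.58]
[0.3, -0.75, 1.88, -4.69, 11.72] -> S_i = 0.30*(-2.50)^i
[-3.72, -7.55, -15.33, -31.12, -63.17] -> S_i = -3.72*2.03^i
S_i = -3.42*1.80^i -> [-3.42, -6.16, -11.08, -19.95, -35.9]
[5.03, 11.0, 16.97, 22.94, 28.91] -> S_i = 5.03 + 5.97*i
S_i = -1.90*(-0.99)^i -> [-1.9, 1.88, -1.86, 1.84, -1.83]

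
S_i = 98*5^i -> [98, 490, 2450, 12250, 61250]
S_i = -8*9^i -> [-8, -72, -648, -5832, -52488]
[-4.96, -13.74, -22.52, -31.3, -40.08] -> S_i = -4.96 + -8.78*i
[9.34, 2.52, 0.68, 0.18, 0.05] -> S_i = 9.34*0.27^i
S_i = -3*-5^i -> [-3, 15, -75, 375, -1875]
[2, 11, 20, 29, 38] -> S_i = 2 + 9*i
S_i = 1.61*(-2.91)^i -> [1.61, -4.69, 13.63, -39.67, 115.45]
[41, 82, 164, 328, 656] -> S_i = 41*2^i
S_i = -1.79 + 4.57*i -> [-1.79, 2.78, 7.35, 11.92, 16.49]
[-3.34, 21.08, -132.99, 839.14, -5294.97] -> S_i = -3.34*(-6.31)^i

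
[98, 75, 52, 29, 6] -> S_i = 98 + -23*i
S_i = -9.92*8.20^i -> [-9.92, -81.34, -667.02, -5469.57, -44850.48]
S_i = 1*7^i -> [1, 7, 49, 343, 2401]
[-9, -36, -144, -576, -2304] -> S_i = -9*4^i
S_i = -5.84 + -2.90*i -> [-5.84, -8.74, -11.64, -14.54, -17.44]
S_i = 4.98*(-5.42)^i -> [4.98, -26.99, 146.29, -792.92, 4297.6]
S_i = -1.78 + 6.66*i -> [-1.78, 4.88, 11.54, 18.2, 24.86]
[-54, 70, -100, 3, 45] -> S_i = Random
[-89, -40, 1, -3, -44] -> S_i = Random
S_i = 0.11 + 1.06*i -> [0.11, 1.17, 2.23, 3.29, 4.35]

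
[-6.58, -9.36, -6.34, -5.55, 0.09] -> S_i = Random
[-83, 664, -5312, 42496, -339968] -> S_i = -83*-8^i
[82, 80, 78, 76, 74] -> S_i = 82 + -2*i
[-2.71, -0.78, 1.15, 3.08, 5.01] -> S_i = -2.71 + 1.93*i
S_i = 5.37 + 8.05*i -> [5.37, 13.42, 21.47, 29.52, 37.57]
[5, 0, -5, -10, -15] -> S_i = 5 + -5*i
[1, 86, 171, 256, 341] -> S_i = 1 + 85*i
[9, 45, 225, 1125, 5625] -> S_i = 9*5^i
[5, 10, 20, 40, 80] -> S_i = 5*2^i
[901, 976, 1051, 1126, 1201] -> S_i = 901 + 75*i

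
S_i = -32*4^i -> [-32, -128, -512, -2048, -8192]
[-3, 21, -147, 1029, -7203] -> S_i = -3*-7^i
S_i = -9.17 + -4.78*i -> [-9.17, -13.95, -18.73, -23.51, -28.29]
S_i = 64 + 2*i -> [64, 66, 68, 70, 72]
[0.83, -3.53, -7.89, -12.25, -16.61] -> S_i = 0.83 + -4.36*i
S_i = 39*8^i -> [39, 312, 2496, 19968, 159744]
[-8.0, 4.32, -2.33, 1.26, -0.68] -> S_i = -8.00*(-0.54)^i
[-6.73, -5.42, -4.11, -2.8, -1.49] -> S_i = -6.73 + 1.31*i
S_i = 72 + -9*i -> [72, 63, 54, 45, 36]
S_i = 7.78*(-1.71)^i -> [7.78, -13.3, 22.75, -38.9, 66.52]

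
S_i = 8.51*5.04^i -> [8.51, 42.89, 216.17, 1089.48, 5491.0]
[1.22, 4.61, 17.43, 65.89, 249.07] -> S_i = 1.22*3.78^i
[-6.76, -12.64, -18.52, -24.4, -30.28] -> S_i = -6.76 + -5.88*i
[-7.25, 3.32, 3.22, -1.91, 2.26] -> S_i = Random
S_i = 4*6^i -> [4, 24, 144, 864, 5184]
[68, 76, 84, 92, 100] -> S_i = 68 + 8*i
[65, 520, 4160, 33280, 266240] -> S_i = 65*8^i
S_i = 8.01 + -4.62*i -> [8.01, 3.39, -1.23, -5.85, -10.47]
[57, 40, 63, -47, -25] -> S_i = Random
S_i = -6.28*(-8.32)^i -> [-6.28, 52.25, -434.72, 3616.84, -30092.13]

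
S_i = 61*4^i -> [61, 244, 976, 3904, 15616]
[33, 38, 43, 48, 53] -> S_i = 33 + 5*i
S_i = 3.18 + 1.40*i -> [3.18, 4.58, 5.98, 7.38, 8.78]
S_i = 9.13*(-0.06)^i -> [9.13, -0.55, 0.03, -0.0, 0.0]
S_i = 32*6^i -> [32, 192, 1152, 6912, 41472]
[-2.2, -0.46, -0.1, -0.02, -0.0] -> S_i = -2.20*0.21^i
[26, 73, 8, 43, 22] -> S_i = Random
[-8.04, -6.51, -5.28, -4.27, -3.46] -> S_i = -8.04*0.81^i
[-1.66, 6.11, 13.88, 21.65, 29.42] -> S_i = -1.66 + 7.77*i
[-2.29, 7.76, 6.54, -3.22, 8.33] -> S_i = Random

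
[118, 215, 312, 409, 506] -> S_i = 118 + 97*i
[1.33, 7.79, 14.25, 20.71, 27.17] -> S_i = 1.33 + 6.46*i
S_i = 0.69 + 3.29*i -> [0.69, 3.98, 7.27, 10.56, 13.85]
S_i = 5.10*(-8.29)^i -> [5.1, -42.28, 350.49, -2905.59, 24087.31]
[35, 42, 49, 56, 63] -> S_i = 35 + 7*i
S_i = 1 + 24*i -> [1, 25, 49, 73, 97]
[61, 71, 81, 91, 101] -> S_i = 61 + 10*i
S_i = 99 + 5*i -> [99, 104, 109, 114, 119]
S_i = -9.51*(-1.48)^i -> [-9.51, 14.07, -20.83, 30.83, -45.63]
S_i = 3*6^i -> [3, 18, 108, 648, 3888]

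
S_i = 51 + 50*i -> [51, 101, 151, 201, 251]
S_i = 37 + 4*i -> [37, 41, 45, 49, 53]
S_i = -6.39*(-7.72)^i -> [-6.39, 49.33, -380.83, 2940.04, -22697.08]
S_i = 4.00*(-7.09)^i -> [4.0, -28.36, 201.07, -1425.6, 10107.53]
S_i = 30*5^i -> [30, 150, 750, 3750, 18750]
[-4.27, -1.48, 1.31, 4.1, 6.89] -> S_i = -4.27 + 2.79*i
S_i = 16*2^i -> [16, 32, 64, 128, 256]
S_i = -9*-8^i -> [-9, 72, -576, 4608, -36864]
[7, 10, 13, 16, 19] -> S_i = 7 + 3*i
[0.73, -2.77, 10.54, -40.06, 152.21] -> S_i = 0.73*(-3.80)^i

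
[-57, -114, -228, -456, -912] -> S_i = -57*2^i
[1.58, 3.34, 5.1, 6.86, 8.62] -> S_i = 1.58 + 1.76*i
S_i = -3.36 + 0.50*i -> [-3.36, -2.86, -2.36, -1.86, -1.36]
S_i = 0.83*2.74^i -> [0.83, 2.27, 6.23, 17.07, 46.78]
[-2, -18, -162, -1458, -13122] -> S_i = -2*9^i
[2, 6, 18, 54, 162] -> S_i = 2*3^i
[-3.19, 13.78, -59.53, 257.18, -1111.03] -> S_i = -3.19*(-4.32)^i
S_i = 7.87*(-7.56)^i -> [7.87, -59.5, 449.8, -3400.48, 25707.62]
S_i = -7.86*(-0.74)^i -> [-7.86, 5.82, -4.3, 3.19, -2.36]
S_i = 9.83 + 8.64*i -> [9.83, 18.47, 27.11, 35.75, 44.39]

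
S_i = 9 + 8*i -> [9, 17, 25, 33, 41]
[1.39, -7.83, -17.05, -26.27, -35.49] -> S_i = 1.39 + -9.22*i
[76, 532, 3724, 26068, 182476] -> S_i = 76*7^i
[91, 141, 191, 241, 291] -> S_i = 91 + 50*i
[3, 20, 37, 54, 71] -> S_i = 3 + 17*i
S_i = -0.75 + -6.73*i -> [-0.75, -7.48, -14.21, -20.94, -27.67]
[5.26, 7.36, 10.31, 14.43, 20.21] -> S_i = 5.26*1.40^i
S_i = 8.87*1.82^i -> [8.87, 16.14, 29.38, 53.47, 97.32]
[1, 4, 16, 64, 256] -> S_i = 1*4^i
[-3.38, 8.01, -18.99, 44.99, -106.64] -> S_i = -3.38*(-2.37)^i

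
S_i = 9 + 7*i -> [9, 16, 23, 30, 37]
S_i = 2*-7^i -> [2, -14, 98, -686, 4802]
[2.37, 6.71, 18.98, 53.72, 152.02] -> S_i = 2.37*2.83^i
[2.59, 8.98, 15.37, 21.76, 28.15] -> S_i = 2.59 + 6.39*i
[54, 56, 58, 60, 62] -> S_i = 54 + 2*i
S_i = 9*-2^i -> [9, -18, 36, -72, 144]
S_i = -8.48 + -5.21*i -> [-8.48, -13.69, -18.9, -24.11, -29.32]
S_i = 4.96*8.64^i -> [4.96, 42.85, 370.26, 3199.06, 27639.91]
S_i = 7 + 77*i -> [7, 84, 161, 238, 315]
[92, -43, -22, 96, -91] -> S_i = Random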